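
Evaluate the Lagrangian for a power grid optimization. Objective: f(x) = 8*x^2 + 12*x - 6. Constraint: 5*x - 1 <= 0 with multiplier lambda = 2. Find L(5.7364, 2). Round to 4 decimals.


Step 1: Evaluate f(x).
f(5.7364) = 8*5.7364^2 + 12*5.7364 - 6 = 326.0871
Step 2: Evaluate g(x).
g(5.7364) = 5*5.7364 - 1 = 27.682
Step 3: Compute Lagrangian.
L = 326.0871 + 2*27.682 = 381.4511


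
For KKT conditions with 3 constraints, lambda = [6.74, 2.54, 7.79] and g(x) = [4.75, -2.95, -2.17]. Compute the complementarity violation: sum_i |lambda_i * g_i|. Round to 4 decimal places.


KKT complementary slackness check:
lambda_1 * g_1 = 6.74 * 4.75 = 32.015
lambda_2 * g_2 = 2.54 * -2.95 = -7.493
lambda_3 * g_3 = 7.79 * -2.17 = -16.9043
Total violation = 32.015 + 7.493 + 16.9043 = 56.4123


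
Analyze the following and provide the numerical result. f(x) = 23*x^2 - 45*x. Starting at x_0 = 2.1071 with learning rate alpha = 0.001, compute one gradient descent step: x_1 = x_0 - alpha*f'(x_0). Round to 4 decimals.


We compute the gradient at x_0 and apply the update.
f'(x) = 46*x - 45
f'(2.1071) = 46*2.1071 - 45 = 51.9266
x_1 = 2.1071 - 0.001*51.9266 = 2.0552


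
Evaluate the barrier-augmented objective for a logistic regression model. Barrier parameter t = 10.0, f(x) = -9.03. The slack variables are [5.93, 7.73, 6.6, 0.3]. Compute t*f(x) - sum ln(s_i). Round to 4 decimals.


Step 1: Compute log-barrier.
ln values: [1.78, 2.0451, 1.8871, -1.204]
phi = -(1.78 + 2.0451 + 1.8871 - 1.204) = -4.5082
Step 2: Compute augmented objective.
t*f(x) = 10.0*-9.03 = -90.3
Total = -90.3 - 4.5082 = -94.8082


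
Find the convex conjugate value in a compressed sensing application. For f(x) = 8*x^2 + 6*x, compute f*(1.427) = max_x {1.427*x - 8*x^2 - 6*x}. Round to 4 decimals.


f*(y) = sup_x {y*x - a*x^2 - b*x} = sup_x {(y-b)*x - a*x^2}
FOC: (y - b) - 2a*x = 0 => x* = (y - b)/(2a)
x* = (1.427 - 6)/(2*8) = -0.2858
f*(1.427) = (y-b)^2/(4a) = (1.427 - 6)^2/(4*8)
= 20.9123/32 = 0.6535


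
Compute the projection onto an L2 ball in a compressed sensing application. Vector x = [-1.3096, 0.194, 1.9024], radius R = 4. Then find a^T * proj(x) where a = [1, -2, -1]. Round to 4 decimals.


Step 1: Compute ||x|| (intermediates to 6 decimals).
||x|| = sqrt((-1.3096)^2 + 0.194^2 + 1.9024^2) = 2.317717
Step 2: Project.
Since ||x|| <= R, proj = x (no scaling needed).
proj(x) = [-1.3096, 0.194, 1.9024]
Step 3: Dot product.
a^T * proj(x) = 1*(-1.3096) - 2*0.194 - 1*1.9024 = -3.6


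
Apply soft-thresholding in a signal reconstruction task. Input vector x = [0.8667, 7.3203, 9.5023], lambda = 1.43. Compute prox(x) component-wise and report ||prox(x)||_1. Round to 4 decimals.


Soft-thresholding with lambda = 1.43:
prox(0.8667) = sign(0.8667)*max(|0.8667| - 1.43, 0) = 0.0
prox(7.3203) = sign(7.3203)*max(|7.3203| - 1.43, 0) = 5.8903
prox(9.5023) = sign(9.5023)*max(|9.5023| - 1.43, 0) = 8.0723
prox(x) = [0.0, 5.8903, 8.0723]
||prox(x)||_1 = 0.0 + 5.8903 + 8.0723 = 13.9626


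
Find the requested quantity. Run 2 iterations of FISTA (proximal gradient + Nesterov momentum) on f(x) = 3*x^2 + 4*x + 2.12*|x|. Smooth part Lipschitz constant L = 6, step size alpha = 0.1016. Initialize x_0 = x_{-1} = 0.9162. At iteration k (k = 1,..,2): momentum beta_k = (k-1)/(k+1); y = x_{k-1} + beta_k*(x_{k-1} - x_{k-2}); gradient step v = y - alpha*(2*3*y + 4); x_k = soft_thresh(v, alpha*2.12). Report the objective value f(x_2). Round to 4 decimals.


FISTA on f(x) = 3*x^2 + 4*x + 2.12*|x|
L = 6, alpha = 0.1016
Iteration 1: beta = 0.0, y = 0.9162 + 0.0*(0.9162 - 0.9162) = 0.9162
  grad(y) = 9.4972, v = y - alpha*grad = -0.0487
  prox(v) = soft_thresh(-0.0487, 0.2154) = 0.0
Iteration 2: beta = 0.3333, y = 0.0 + 0.3333*(0.0 - 0.9162) = -0.3054
  grad(y) = 2.1676, v = y - alpha*grad = -0.5256
  prox(v) = soft_thresh(-0.5256, 0.2154) = -0.3102
f(x_2) = 3*(-0.3102)^2 + 4*(-0.3102) + 2.12*|-0.3102| = -0.2945


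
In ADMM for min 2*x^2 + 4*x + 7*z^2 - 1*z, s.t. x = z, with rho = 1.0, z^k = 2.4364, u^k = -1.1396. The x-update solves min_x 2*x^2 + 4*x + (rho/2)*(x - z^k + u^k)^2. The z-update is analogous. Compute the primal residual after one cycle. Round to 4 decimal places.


ADMM iteration with rho = 1.0, z^k = 2.4364, u^k = -1.1396
Step 1: x-update.
Minimize 2*x^2 + 4*x + (1.0/2)*(x - 2.4364 - 1.1396)^2
FOC: (2*2 + 1.0)*x = -4 + 1.0*(2.4364 + 1.1396)
x^{k+1} = -0.0848
Step 2: z-update.
Minimize 7*z^2 - 1*z + (1.0/2)*(-0.0848 - z - 1.1396)^2
FOC: (2*7 + 1.0)*z = 1 + 1.0*(-0.0848 - 1.1396)
z^{k+1} = -0.015
Step 3: u-update.
u^{k+1} = -1.1396 - 0.0848 + 0.015 = -1.2094
Step 4: Primal residual = |-0.0848 + 0.015| = 0.0698


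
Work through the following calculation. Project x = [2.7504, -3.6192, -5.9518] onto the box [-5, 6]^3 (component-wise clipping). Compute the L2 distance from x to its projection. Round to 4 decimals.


Project each component onto [-5, 6].
clip(2.7504) = 2.7504, clip(-3.6192) = -3.6192, clip(-5.9518) = -5.0
Projection = [2.7504, -3.6192, -5.0]
Squared diffs: [0.0, 0.0, 0.9059]
Distance = sqrt(0.9059) = 0.9518


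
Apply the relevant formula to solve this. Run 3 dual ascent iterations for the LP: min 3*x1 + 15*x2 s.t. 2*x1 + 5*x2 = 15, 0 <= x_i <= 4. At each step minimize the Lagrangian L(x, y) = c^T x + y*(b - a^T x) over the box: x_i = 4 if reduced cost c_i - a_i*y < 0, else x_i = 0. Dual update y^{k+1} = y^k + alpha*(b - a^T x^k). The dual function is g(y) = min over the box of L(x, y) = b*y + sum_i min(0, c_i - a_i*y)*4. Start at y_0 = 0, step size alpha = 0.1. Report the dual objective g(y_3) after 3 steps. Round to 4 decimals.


Dual ascent for LP: min 3*x1 + 15*x2, 2*x1 + 5*x2 = 15, 0 <= x_i <= 4
Step 1: y^k = 0.0, reduced costs: (3.0, 15.0)
  x^k = (0.0, 0.0), subgradient = b - a^T x = 15.0
  y^{k+1} = 0.0 + 0.1*15.0 = 1.5
Step 2: y^k = 1.5, reduced costs: (0.0, 7.5)
  x^k = (0.0, 0.0), subgradient = b - a^T x = 15.0
  y^{k+1} = 1.5 + 0.1*15.0 = 3.0
Step 3: y^k = 3.0, reduced costs: (-3.0, 0.0)
  x^k = (4.0, 0.0), subgradient = b - a^T x = 7.0
  y^{k+1} = 3.0 + 0.1*7.0 = 3.7
Dual objective at y_3 = 3.7: reduced costs (-4.4, -3.5), box minimizer x = (4.0, 4.0)
g(y_3) = b*y + (c1 - a1*y)*x1 + (c2 - a2*y)*x2 = 15*3.7 + (-4.4)*4.0 + (-3.5)*4.0 = 55.5 - 17.6 - 14.0 = 23.9


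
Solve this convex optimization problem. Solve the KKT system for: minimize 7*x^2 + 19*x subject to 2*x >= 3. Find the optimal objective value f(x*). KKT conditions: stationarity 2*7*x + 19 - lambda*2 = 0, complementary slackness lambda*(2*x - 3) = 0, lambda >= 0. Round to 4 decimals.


Step 1: Try lambda = 0 (constraint inactive).
x_unc = -19/(2*7) = -1.3571
Check: 2*-1.3571 = -2.7142 < 3 -- violated!
Step 2: Constraint must be active: 2*x = 3
x* = 3/2 = 1.5
lambda = (2*7*1.5 + 19)/2 = 20.0
Step 3: Compute optimal value.
f(x*) = 7*1.5^2 + 19*1.5 = 44.25


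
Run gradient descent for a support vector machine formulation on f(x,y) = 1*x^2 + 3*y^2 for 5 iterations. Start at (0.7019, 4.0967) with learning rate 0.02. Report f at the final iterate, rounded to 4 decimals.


Gradient descent on f(x,y) = 1*x^2 + 3*y^2.
Starting point: (0.7019, 4.0967), alpha = 0.02
Step 1: grad_x = 2*1*0.7019 = 1.4038, grad_y = 2*3*4.0967 = 24.5802
  x_1 = 0.7019 - 0.02*1.4038 = 0.6738
  y_1 = 4.0967 - 0.02*24.5802 = 3.6051
Step 2: grad_x = 2*1*0.6738 = 1.3476, grad_y = 2*3*3.6051 = 21.6306
  x_2 = 0.6738 - 0.02*1.3476 = 0.6469
  y_2 = 3.6051 - 0.02*21.6306 = 3.1725
Step 3: grad_x = 2*1*0.6469 = 1.2937, grad_y = 2*3*3.1725 = 19.0349
  x_3 = 0.6469 - 0.02*1.2937 = 0.621
  y_3 = 3.1725 - 0.02*19.0349 = 2.7918
Step 4: grad_x = 2*1*0.621 = 1.242, grad_y = 2*3*2.7918 = 16.7507
  x_4 = 0.621 - 0.02*1.242 = 0.5962
  y_4 = 2.7918 - 0.02*16.7507 = 2.4568
Step 5: grad_x = 2*1*0.5962 = 1.1923, grad_y = 2*3*2.4568 = 14.7406
  x_5 = 0.5962 - 0.02*1.1923 = 0.5723
  y_5 = 2.4568 - 0.02*14.7406 = 2.162
f(0.5723, 2.162) = 1*0.5723^2 + 3*2.162^2 = 14.3497


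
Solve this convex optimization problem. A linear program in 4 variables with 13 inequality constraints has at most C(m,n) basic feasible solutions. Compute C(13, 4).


Each vertex corresponds to some choice of n active constraints out of m, so the number of vertices is at most C(m, n) = m! / (n!(m-n)!).
m = 13, n = 4
Numerator: 13 * 12 * 11 * 10
Denominator: 4! = 24
C(13, 4) = 715


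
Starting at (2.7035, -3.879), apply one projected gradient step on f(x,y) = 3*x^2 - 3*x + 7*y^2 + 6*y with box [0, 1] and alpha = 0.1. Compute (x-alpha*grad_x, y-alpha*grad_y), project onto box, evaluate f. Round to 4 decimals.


Step 1: Compute gradient at (2.7035, -3.879).
grad_x = 2*3*2.7035 - 3 = 13.221
grad_y = 2*7*-3.879 + 6 = -48.306
Step 2: Gradient step.
x_raw = 2.7035 - 0.1*13.221 = 1.3814
y_raw = -3.879 - 0.1*-48.306 = 0.9516
Step 3: Project onto [0, 1].
x_proj = clip(1.3814) = 1.0
y_proj = clip(0.9516) = 0.9516
Step 4: Evaluate f.
f(1.0, 0.9516) = 12.0484


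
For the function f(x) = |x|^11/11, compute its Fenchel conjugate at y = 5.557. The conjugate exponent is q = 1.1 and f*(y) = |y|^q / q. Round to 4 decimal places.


The conjugate exponent q satisfies 1/p + 1/q = 1.
p = 11, so q = 11/(11 - 1) = 1.1
|y|^q = 5.557^1.1 = 6.5967
f*(5.557) = 6.5967 / 1.1 = 5.997


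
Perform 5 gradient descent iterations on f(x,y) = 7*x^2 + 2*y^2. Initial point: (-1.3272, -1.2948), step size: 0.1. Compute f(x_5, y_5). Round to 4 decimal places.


Gradient descent on f(x,y) = 7*x^2 + 2*y^2.
Starting point: (-1.3272, -1.2948), alpha = 0.1
Step 1: grad_x = 2*7*-1.3272 = -18.5808, grad_y = 2*2*-1.2948 = -5.1792
  x_1 = -1.3272 - 0.1*-18.5808 = 0.5309
  y_1 = -1.2948 - 0.1*-5.1792 = -0.7769
Step 2: grad_x = 2*7*0.5309 = 7.4323, grad_y = 2*2*-0.7769 = -3.1075
  x_2 = 0.5309 - 0.1*7.4323 = -0.2124
  y_2 = -0.7769 - 0.1*-3.1075 = -0.4661
Step 3: grad_x = 2*7*-0.2124 = -2.9729, grad_y = 2*2*-0.4661 = -1.8645
  x_3 = -0.2124 - 0.1*-2.9729 = 0.0849
  y_3 = -0.4661 - 0.1*-1.8645 = -0.2797
Step 4: grad_x = 2*7*0.0849 = 1.1892, grad_y = 2*2*-0.2797 = -1.1187
  x_4 = 0.0849 - 0.1*1.1892 = -0.034
  y_4 = -0.2797 - 0.1*-1.1187 = -0.1678
Step 5: grad_x = 2*7*-0.034 = -0.4757, grad_y = 2*2*-0.1678 = -0.6712
  x_5 = -0.034 - 0.1*-0.4757 = 0.0136
  y_5 = -0.1678 - 0.1*-0.6712 = -0.1007
f(0.0136, -0.1007) = 7*0.0136^2 + 2*(-0.1007)^2 = 0.0216


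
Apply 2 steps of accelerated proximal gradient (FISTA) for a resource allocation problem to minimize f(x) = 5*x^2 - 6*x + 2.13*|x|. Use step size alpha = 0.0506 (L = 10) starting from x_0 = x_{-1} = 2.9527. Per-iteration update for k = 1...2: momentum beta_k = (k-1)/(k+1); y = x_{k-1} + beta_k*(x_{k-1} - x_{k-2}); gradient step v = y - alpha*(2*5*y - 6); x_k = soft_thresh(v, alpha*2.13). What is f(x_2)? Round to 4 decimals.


FISTA on f(x) = 5*x^2 - 6*x + 2.13*|x|
L = 10, alpha = 0.0506
Iteration 1: beta = 0.0, y = 2.9527 + 0.0*(2.9527 - 2.9527) = 2.9527
  grad(y) = 23.527, v = y - alpha*grad = 1.7622
  prox(v) = soft_thresh(1.7622, 0.1078) = 1.6545
Iteration 2: beta = 0.3333, y = 1.6545 + 0.3333*(1.6545 - 2.9527) = 1.2217
  grad(y) = 6.2171, v = y - alpha*grad = 0.9071
  prox(v) = soft_thresh(0.9071, 0.1078) = 0.7993
f(x_2) = 5*0.7993^2 - 6*0.7993 + 2.13*|0.7993| = 0.1013


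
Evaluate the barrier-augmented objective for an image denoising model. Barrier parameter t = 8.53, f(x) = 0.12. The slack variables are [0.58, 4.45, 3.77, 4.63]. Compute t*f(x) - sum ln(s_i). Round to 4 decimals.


Step 1: Compute log-barrier.
ln values: [-0.5447, 1.4929, 1.3271, 1.5326]
phi = -(-0.5447 + 1.4929 + 1.3271 + 1.5326) = -3.8078
Step 2: Compute augmented objective.
t*f(x) = 8.53*0.12 = 1.0236
Total = 1.0236 - 3.8078 = -2.7842


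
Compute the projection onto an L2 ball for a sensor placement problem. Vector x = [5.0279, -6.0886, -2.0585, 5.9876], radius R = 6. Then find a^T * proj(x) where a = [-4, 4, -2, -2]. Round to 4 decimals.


Step 1: Compute ||x|| (intermediates to 6 decimals).
||x|| = sqrt(5.0279^2 + (-6.0886)^2 + (-2.0585)^2 + 5.9876^2) = 10.121245
Step 2: Project.
Since ||x|| > R, scale = R/||x|| = 6/10.121245 = 0.592812, proj(x) = scale * x
proj(x) = [2.980599, -3.609395, -1.220304, 3.549521]
Step 3: Dot product.
a^T * proj(x) = -4*2.980599 + 4*(-3.609395) - 2*(-1.220304) - 2*3.549521 = -31.0184


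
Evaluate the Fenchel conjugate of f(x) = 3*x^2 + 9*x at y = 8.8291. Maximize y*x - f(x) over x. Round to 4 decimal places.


f*(y) = sup_x {y*x - a*x^2 - b*x} = sup_x {(y-b)*x - a*x^2}
FOC: (y - b) - 2a*x = 0 => x* = (y - b)/(2a)
x* = (8.8291 - 9)/(2*3) = -0.0285
f*(8.8291) = (y-b)^2/(4a) = (8.8291 - 9)^2/(4*3)
= 0.0292/12 = 0.0024


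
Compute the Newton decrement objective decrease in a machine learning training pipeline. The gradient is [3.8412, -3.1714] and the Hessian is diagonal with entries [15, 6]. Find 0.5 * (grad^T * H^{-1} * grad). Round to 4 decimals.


Step 1: H is diagonal, so H^(-1) * g = [0.2561, -0.5286].
Step 2: g^T H^(-1) g = sum_i g_i^2 / H_ii
  = (3.8412)^2/15 + (-3.1714)^2/6
  = 0.9837 + 1.6763 = 2.66
Step 3: Objective decrease = 0.5 * g^T H^(-1) g = 1.33


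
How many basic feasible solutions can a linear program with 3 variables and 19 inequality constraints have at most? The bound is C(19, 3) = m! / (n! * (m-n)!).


Each vertex corresponds to some choice of n active constraints out of m, so the number of vertices is at most C(m, n) = m! / (n!(m-n)!).
m = 19, n = 3
Numerator: 19 * 18 * 17
Denominator: 3! = 6
C(19, 3) = 969


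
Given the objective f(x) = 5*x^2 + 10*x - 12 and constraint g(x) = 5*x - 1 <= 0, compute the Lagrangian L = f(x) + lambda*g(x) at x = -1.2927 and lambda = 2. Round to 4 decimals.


Step 1: Evaluate f(x).
f(-1.2927) = 5*(-1.2927)^2 + 10*(-1.2927) - 12 = -16.5716
Step 2: Evaluate g(x).
g(-1.2927) = 5*-1.2927 - 1 = -7.4635
Step 3: Compute Lagrangian.
L = -16.5716 + 2*-7.4635 = -31.4986


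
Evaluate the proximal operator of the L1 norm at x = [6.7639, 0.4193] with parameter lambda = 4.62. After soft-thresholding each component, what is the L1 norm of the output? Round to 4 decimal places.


Soft-thresholding with lambda = 4.62:
prox(6.7639) = sign(6.7639)*max(|6.7639| - 4.62, 0) = 2.1439
prox(0.4193) = sign(0.4193)*max(|0.4193| - 4.62, 0) = 0.0
prox(x) = [2.1439, 0.0]
||prox(x)||_1 = 2.1439 + 0.0 = 2.1439


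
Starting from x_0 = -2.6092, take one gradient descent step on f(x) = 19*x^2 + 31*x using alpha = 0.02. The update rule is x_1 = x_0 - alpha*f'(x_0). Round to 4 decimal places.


We compute the gradient at x_0 and apply the update.
f'(x) = 38*x + 31
f'(-2.6092) = 38*-2.6092 + 31 = -68.1496
x_1 = -2.6092 - 0.02*-68.1496 = -1.2462


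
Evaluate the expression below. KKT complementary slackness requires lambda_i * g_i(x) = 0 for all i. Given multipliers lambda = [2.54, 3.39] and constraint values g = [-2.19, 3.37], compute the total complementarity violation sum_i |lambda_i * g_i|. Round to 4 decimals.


KKT complementary slackness check:
lambda_1 * g_1 = 2.54 * -2.19 = -5.5626
lambda_2 * g_2 = 3.39 * 3.37 = 11.4243
Total violation = 5.5626 + 11.4243 = 16.9869


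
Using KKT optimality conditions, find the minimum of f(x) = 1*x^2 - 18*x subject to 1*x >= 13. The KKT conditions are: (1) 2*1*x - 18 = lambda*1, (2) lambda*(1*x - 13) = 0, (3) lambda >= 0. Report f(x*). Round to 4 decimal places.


Step 1: Try lambda = 0 (constraint inactive).
x_unc = 18/(2*1) = 9.0
Check: 1*9.0 = 9.0 < 13 -- violated!
Step 2: Constraint must be active: 1*x = 13
x* = 13/1 = 13.0
lambda = (2*1*13.0 - 18)/1 = 8.0
Step 3: Compute optimal value.
f(x*) = 1*13.0^2 - 18*13.0 = -65.0


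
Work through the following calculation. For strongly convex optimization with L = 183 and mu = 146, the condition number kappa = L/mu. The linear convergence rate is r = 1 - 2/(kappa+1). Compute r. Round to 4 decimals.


Step 1: Compute the condition number.
kappa = L/mu = 183/146 = 1.2534
Step 2: Compute the convergence rate.
r = 1 - 2/(kappa + 1) = 1 - 2*mu/(L + mu) = (L - mu)/(L + mu) = 37/329 = 0.1125


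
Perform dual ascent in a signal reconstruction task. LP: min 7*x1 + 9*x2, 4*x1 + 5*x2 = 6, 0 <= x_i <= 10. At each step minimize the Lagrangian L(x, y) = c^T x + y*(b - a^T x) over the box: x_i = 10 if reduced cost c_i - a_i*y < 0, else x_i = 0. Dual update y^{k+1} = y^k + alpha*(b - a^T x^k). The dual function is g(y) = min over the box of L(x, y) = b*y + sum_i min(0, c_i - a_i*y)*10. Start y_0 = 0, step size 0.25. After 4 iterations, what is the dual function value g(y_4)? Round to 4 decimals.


Dual ascent for LP: min 7*x1 + 9*x2, 4*x1 + 5*x2 = 6, 0 <= x_i <= 10
Step 1: y^k = 0.0, reduced costs: (7.0, 9.0)
  x^k = (0.0, 0.0), subgradient = b - a^T x = 6.0
  y^{k+1} = 0.0 + 0.25*6.0 = 1.5
Step 2: y^k = 1.5, reduced costs: (1.0, 1.5)
  x^k = (0.0, 0.0), subgradient = b - a^T x = 6.0
  y^{k+1} = 1.5 + 0.25*6.0 = 3.0
Step 3: y^k = 3.0, reduced costs: (-5.0, -6.0)
  x^k = (10.0, 10.0), subgradient = b - a^T x = -84.0
  y^{k+1} = 3.0 + 0.25*-84.0 = -18.0
Step 4: y^k = -18.0, reduced costs: (79.0, 99.0)
  x^k = (0.0, 0.0), subgradient = b - a^T x = 6.0
  y^{k+1} = -18.0 + 0.25*6.0 = -16.5
Dual objective at y_4 = -16.5: reduced costs (73.0, 91.5), box minimizer x = (0.0, 0.0)
g(y_4) = b*y + (c1 - a1*y)*x1 + (c2 - a2*y)*x2 = 6*(-16.5) + 73.0*0.0 + 91.5*0.0 = -99.0 + 0.0 + 0.0 = -99.0


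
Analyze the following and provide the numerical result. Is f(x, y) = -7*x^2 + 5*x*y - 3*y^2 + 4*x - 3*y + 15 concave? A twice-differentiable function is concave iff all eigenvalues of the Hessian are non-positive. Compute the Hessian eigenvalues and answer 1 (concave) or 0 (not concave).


The Hessian of f(x,y) = -7*x^2 + 5*x*y - 3*y^2 + 4*x - 3*y + 15 is:
H = [[-14, 5], [5, -6]]
Trace = -14 - 6 = -20
Determinant = -14*-6 - (5)^2 = 59
Discriminant = (-20)^2 - 4*59 = 164.0
Eigenvalues: lambda_1 = -16.4031, lambda_2 = -3.5969
The function is concave.

1


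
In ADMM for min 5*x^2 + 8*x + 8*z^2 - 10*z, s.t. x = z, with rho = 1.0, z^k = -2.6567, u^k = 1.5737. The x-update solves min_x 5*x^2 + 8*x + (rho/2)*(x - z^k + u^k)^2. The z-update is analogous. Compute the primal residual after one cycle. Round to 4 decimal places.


ADMM iteration with rho = 1.0, z^k = -2.6567, u^k = 1.5737
Step 1: x-update.
Minimize 5*x^2 + 8*x + (1.0/2)*(x + 2.6567 + 1.5737)^2
FOC: (2*5 + 1.0)*x = -8 + 1.0*(-2.6567 - 1.5737)
x^{k+1} = -1.1119
Step 2: z-update.
Minimize 8*z^2 - 10*z + (1.0/2)*(-1.1119 - z + 1.5737)^2
FOC: (2*8 + 1.0)*z = 10 + 1.0*(-1.1119 + 1.5737)
z^{k+1} = 0.6154
Step 3: u-update.
u^{k+1} = 1.5737 - 1.1119 - 0.6154 = -0.1536
Step 4: Primal residual = |-1.1119 - 0.6154| = 1.7273


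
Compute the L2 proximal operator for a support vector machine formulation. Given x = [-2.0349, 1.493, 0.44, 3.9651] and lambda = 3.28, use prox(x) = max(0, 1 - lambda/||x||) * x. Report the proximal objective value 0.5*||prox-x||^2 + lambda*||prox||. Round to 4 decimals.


Step 1: Compute ||x||.
||x|| = 4.7208
Step 2: Compute scaling factor.
scale = max(0, 1 - 3.28/4.7208) = 0.3052
Step 3: prox(x) = [-0.621, 0.4557, 0.1343, 1.2101]
||prox(x)|| = 1.4408
Step 4: Proximal objective.
0.5*||prox-x||^2 = 5.3792
lambda*||prox|| = 4.7258
Total = 10.1049


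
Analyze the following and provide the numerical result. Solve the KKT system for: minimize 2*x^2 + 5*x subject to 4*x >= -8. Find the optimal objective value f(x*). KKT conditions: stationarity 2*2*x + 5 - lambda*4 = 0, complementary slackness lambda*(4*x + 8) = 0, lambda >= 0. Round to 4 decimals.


Step 1: Try lambda = 0 (constraint inactive).
Stationarity: 2*2*x + 5 = 0
x* = -5/(2*2) = -1.25
Check constraint: 4*-1.25 = -5.0 >= -8 -- satisfied.
Step 2: Compute optimal value.
f(x*) = 2*(-1.25)^2 + 5*(-1.25) = -3.125


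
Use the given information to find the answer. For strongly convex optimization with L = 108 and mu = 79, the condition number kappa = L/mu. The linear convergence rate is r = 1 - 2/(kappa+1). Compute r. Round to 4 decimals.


Step 1: Compute the condition number.
kappa = L/mu = 108/79 = 1.3671
Step 2: Compute the convergence rate.
r = 1 - 2/(kappa + 1) = 1 - 2*mu/(L + mu) = (L - mu)/(L + mu) = 29/187 = 0.1551


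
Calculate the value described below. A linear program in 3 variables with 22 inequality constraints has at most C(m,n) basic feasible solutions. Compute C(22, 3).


Each vertex corresponds to some choice of n active constraints out of m, so the number of vertices is at most C(m, n) = m! / (n!(m-n)!).
m = 22, n = 3
Numerator: 22 * 21 * 20
Denominator: 3! = 6
C(22, 3) = 1540


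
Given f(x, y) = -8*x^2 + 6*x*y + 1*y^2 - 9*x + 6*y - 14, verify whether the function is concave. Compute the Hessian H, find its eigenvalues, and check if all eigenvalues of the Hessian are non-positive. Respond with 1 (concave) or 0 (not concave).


The Hessian of f(x,y) = -8*x^2 + 6*x*y + 1*y^2 - 9*x + 6*y - 14 is:
H = [[-16, 6], [6, 2]]
Trace = -16 + 2 = -14
Determinant = -16*2 - (6)^2 = -68
Discriminant = (-14)^2 - 4*-68 = 468.0
Eigenvalues: lambda_1 = -17.8167, lambda_2 = 3.8167
The function is not concave.

0


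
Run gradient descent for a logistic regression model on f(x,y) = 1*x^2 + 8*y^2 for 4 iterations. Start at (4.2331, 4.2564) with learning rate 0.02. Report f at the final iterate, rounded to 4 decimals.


Gradient descent on f(x,y) = 1*x^2 + 8*y^2.
Starting point: (4.2331, 4.2564), alpha = 0.02
Step 1: grad_x = 2*1*4.2331 = 8.4662, grad_y = 2*8*4.2564 = 68.1024
  x_1 = 4.2331 - 0.02*8.4662 = 4.0638
  y_1 = 4.2564 - 0.02*68.1024 = 2.8944
Step 2: grad_x = 2*1*4.0638 = 8.1276, grad_y = 2*8*2.8944 = 46.3096
  x_2 = 4.0638 - 0.02*8.1276 = 3.9012
  y_2 = 2.8944 - 0.02*46.3096 = 1.9682
Step 3: grad_x = 2*1*3.9012 = 7.8024, grad_y = 2*8*1.9682 = 31.4905
  x_3 = 3.9012 - 0.02*7.8024 = 3.7452
  y_3 = 1.9682 - 0.02*31.4905 = 1.3383
Step 4: grad_x = 2*1*3.7452 = 7.4904, grad_y = 2*8*1.3383 = 21.4136
  x_4 = 3.7452 - 0.02*7.4904 = 3.5954
  y_4 = 1.3383 - 0.02*21.4136 = 0.9101
f(3.5954, 0.9101) = 1*3.5954^2 + 8*0.9101^2 = 19.5526


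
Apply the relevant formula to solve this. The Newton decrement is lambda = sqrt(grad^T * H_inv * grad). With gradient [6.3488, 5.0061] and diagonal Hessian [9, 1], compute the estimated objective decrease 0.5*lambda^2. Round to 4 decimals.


Step 1: H is diagonal, so H^(-1) * g = [0.7054, 5.0061].
Step 2: g^T H^(-1) g = sum_i g_i^2 / H_ii
  = (6.3488)^2/9 + (5.0061)^2/1
  = 4.4786 + 25.061 = 29.5396
Step 3: Objective decrease = 0.5 * g^T H^(-1) g = 14.7698


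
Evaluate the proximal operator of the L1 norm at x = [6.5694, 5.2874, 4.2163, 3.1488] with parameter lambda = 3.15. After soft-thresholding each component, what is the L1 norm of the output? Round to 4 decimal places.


Soft-thresholding with lambda = 3.15:
prox(6.5694) = sign(6.5694)*max(|6.5694| - 3.15, 0) = 3.4194
prox(5.2874) = sign(5.2874)*max(|5.2874| - 3.15, 0) = 2.1374
prox(4.2163) = sign(4.2163)*max(|4.2163| - 3.15, 0) = 1.0663
prox(3.1488) = sign(3.1488)*max(|3.1488| - 3.15, 0) = 0.0
prox(x) = [3.4194, 2.1374, 1.0663, 0.0]
||prox(x)||_1 = 3.4194 + 2.1374 + 1.0663 + 0.0 = 6.6231


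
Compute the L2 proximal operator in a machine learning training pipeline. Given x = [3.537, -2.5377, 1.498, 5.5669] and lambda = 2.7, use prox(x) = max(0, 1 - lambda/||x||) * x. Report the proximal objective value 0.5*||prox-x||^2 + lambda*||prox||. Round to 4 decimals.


Step 1: Compute ||x||.
||x|| = 7.2239
Step 2: Compute scaling factor.
scale = max(0, 1 - 2.7/7.2239) = 0.6262
Step 3: prox(x) = [2.215, -1.5892, 0.9381, 3.4862]
||prox(x)|| = 4.5239
Step 4: Proximal objective.
0.5*||prox-x||^2 = 3.645
lambda*||prox|| = 12.2145
Total = 15.8595


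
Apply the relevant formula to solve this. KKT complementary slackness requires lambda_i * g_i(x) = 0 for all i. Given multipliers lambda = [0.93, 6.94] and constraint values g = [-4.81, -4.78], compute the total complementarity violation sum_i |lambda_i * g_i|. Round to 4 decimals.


KKT complementary slackness check:
lambda_1 * g_1 = 0.93 * -4.81 = -4.4733
lambda_2 * g_2 = 6.94 * -4.78 = -33.1732
Total violation = 4.4733 + 33.1732 = 37.6465


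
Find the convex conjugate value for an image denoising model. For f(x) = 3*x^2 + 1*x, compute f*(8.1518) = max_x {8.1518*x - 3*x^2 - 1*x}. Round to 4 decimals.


f*(y) = sup_x {y*x - a*x^2 - b*x} = sup_x {(y-b)*x - a*x^2}
FOC: (y - b) - 2a*x = 0 => x* = (y - b)/(2a)
x* = (8.1518 - 1)/(2*3) = 1.192
f*(8.1518) = (y-b)^2/(4a) = (8.1518 - 1)^2/(4*3)
= 51.1482/12 = 4.2624


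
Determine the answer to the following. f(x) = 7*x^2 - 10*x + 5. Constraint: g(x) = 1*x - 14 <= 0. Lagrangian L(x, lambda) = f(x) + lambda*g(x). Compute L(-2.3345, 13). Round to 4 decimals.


Step 1: Evaluate f(x).
f(-2.3345) = 7*(-2.3345)^2 - 10*(-2.3345) + 5 = 66.4942
Step 2: Evaluate g(x).
g(-2.3345) = 1*-2.3345 - 14 = -16.3345
Step 3: Compute Lagrangian.
L = 66.4942 + 13*-16.3345 = -145.8543


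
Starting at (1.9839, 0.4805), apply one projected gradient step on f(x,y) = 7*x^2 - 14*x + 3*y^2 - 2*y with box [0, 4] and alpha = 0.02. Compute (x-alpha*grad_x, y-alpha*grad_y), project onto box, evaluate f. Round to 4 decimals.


Step 1: Compute gradient at (1.9839, 0.4805).
grad_x = 2*7*1.9839 - 14 = 13.7746
grad_y = 2*3*0.4805 - 2 = 0.883
Step 2: Gradient step.
x_raw = 1.9839 - 0.02*13.7746 = 1.7084
y_raw = 0.4805 - 0.02*0.883 = 0.4628
Step 3: Project onto [0, 4].
x_proj = clip(1.7084) = 1.7084
y_proj = clip(0.4628) = 0.4628
Step 4: Evaluate f.
f(1.7084, 0.4628) = -3.7701


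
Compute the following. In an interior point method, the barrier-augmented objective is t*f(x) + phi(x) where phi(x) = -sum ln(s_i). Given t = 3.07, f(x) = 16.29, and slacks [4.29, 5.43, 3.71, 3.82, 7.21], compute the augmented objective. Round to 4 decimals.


Step 1: Compute log-barrier.
ln values: [1.4563, 1.6919, 1.311, 1.3403, 1.9755]
phi = -(1.4563 + 1.6919 + 1.311 + 1.3403 + 1.9755) = -7.775
Step 2: Compute augmented objective.
t*f(x) = 3.07*16.29 = 50.0103
Total = 50.0103 - 7.775 = 42.2353


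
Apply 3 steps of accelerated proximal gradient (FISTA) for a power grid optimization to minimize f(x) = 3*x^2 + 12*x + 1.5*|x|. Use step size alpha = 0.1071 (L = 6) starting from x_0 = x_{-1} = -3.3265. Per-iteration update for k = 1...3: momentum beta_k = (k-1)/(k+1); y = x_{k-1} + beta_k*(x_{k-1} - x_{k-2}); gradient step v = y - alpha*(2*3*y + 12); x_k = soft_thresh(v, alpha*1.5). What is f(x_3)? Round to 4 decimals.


FISTA on f(x) = 3*x^2 + 12*x + 1.5*|x|
L = 6, alpha = 0.1071
Iteration 1: beta = 0.0, y = -3.3265 + 0.0*(-3.3265 + 3.3265) = -3.3265
  grad(y) = -7.959, v = y - alpha*grad = -2.4741
  prox(v) = soft_thresh(-2.4741, 0.1607) = -2.3134
Iteration 2: beta = 0.3333, y = -2.3134 + 0.3333*(-2.3134 + 3.3265) = -1.9758
  grad(y) = 0.1455, v = y - alpha*grad = -1.9913
  prox(v) = soft_thresh(-1.9913, 0.1607) = -1.8307
Iteration 3: beta = 0.5, y = -1.8307 + 0.5*(-1.8307 + 2.3134) = -1.5893
  grad(y) = 2.4642, v = y - alpha*grad = -1.8532
  prox(v) = soft_thresh(-1.8532, 0.1607) = -1.6926
f(x_3) = 3*(-1.6926)^2 + 12*(-1.6926) + 1.5*|-1.6926| = -9.1776


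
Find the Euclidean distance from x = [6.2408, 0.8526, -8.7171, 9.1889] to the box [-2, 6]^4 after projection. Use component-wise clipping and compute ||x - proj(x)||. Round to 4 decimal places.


Project each component onto [-2, 6].
clip(6.2408) = 6.0, clip(0.8526) = 0.8526, clip(-8.7171) = -2.0, clip(9.1889) = 6.0
Projection = [6.0, 0.8526, -2.0, 6.0]
Squared diffs: [0.058, 0.0, 45.1194, 10.1691]
Distance = sqrt(55.3465) = 7.4395


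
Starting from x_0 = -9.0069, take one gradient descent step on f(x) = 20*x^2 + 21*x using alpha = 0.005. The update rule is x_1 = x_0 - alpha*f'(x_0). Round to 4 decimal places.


We compute the gradient at x_0 and apply the update.
f'(x) = 40*x + 21
f'(-9.0069) = 40*-9.0069 + 21 = -339.276
x_1 = -9.0069 - 0.005*-339.276 = -7.3105


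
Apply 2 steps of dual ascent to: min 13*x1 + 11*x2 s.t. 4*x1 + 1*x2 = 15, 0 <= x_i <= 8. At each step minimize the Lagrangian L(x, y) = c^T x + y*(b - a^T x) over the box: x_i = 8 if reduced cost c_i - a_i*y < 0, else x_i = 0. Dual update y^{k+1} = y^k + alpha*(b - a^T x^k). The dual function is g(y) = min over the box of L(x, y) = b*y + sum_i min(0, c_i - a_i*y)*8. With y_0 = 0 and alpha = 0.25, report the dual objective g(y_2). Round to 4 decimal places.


Dual ascent for LP: min 13*x1 + 11*x2, 4*x1 + 1*x2 = 15, 0 <= x_i <= 8
Step 1: y^k = 0.0, reduced costs: (13.0, 11.0)
  x^k = (0.0, 0.0), subgradient = b - a^T x = 15.0
  y^{k+1} = 0.0 + 0.25*15.0 = 3.75
Step 2: y^k = 3.75, reduced costs: (-2.0, 7.25)
  x^k = (8.0, 0.0), subgradient = b - a^T x = -17.0
  y^{k+1} = 3.75 + 0.25*-17.0 = -0.5
Dual objective at y_2 = -0.5: reduced costs (15.0, 11.5), box minimizer x = (0.0, 0.0)
g(y_2) = b*y + (c1 - a1*y)*x1 + (c2 - a2*y)*x2 = 15*(-0.5) + 15.0*0.0 + 11.5*0.0 = -7.5 + 0.0 + 0.0 = -7.5


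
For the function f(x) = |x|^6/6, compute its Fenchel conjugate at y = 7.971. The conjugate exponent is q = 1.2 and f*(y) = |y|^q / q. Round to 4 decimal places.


The conjugate exponent q satisfies 1/p + 1/q = 1.
p = 6, so q = 6/(6 - 1) = 1.2
|y|^q = 7.971^1.2 = 12.073
f*(7.971) = 12.073 / 1.2 = 10.0608


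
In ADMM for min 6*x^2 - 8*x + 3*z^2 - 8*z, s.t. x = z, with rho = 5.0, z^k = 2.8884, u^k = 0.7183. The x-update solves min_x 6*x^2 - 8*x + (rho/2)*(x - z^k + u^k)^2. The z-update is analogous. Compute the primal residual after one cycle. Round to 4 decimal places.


ADMM iteration with rho = 5.0, z^k = 2.8884, u^k = 0.7183
Step 1: x-update.
Minimize 6*x^2 - 8*x + (5.0/2)*(x - 2.8884 + 0.7183)^2
FOC: (2*6 + 5.0)*x = 8 + 5.0*(2.8884 - 0.7183)
x^{k+1} = 1.1089
Step 2: z-update.
Minimize 3*z^2 - 8*z + (5.0/2)*(1.1089 - z + 0.7183)^2
FOC: (2*3 + 5.0)*z = 8 + 5.0*(1.1089 + 0.7183)
z^{k+1} = 1.5578
Step 3: u-update.
u^{k+1} = 0.7183 + 1.1089 - 1.5578 = 0.2694
Step 4: Primal residual = |1.1089 - 1.5578| = 0.4489


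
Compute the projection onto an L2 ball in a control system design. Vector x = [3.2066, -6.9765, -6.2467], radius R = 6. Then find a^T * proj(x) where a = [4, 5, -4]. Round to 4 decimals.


Step 1: Compute ||x|| (intermediates to 6 decimals).
||x|| = sqrt(3.2066^2 + (-6.9765)^2 + (-6.2467)^2) = 9.898237
Step 2: Project.
Since ||x|| > R, scale = R/||x|| = 6/9.898237 = 0.606169, proj(x) = scale * x
proj(x) = [1.943742, -4.228938, -3.786556]
Step 3: Dot product.
a^T * proj(x) = 4*1.943742 + 5*(-4.228938) - 4*(-3.786556) = 1.7765


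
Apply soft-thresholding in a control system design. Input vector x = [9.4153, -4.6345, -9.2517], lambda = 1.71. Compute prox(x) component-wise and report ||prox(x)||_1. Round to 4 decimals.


Soft-thresholding with lambda = 1.71:
prox(9.4153) = sign(9.4153)*max(|9.4153| - 1.71, 0) = 7.7053
prox(-4.6345) = sign(-4.6345)*max(|-4.6345| - 1.71, 0) = -2.9245
prox(-9.2517) = sign(-9.2517)*max(|-9.2517| - 1.71, 0) = -7.5417
prox(x) = [7.7053, -2.9245, -7.5417]
||prox(x)||_1 = 7.7053 + 2.9245 + 7.5417 = 18.1715


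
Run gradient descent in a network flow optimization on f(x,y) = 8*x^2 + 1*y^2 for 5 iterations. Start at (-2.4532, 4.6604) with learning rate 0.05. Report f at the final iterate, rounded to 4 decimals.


Gradient descent on f(x,y) = 8*x^2 + 1*y^2.
Starting point: (-2.4532, 4.6604), alpha = 0.05
Step 1: grad_x = 2*8*-2.4532 = -39.2512, grad_y = 2*1*4.6604 = 9.3208
  x_1 = -2.4532 - 0.05*-39.2512 = -0.4906
  y_1 = 4.6604 - 0.05*9.3208 = 4.1944
Step 2: grad_x = 2*8*-0.4906 = -7.8502, grad_y = 2*1*4.1944 = 8.3887
  x_2 = -0.4906 - 0.05*-7.8502 = -0.0981
  y_2 = 4.1944 - 0.05*8.3887 = 3.7749
Step 3: grad_x = 2*8*-0.0981 = -1.57, grad_y = 2*1*3.7749 = 7.5498
  x_3 = -0.0981 - 0.05*-1.57 = -0.0196
  y_3 = 3.7749 - 0.05*7.5498 = 3.3974
Step 4: grad_x = 2*8*-0.0196 = -0.314, grad_y = 2*1*3.3974 = 6.7949
  x_4 = -0.0196 - 0.05*-0.314 = -0.0039
  y_4 = 3.3974 - 0.05*6.7949 = 3.0577
Step 5: grad_x = 2*8*-0.0039 = -0.0628, grad_y = 2*1*3.0577 = 6.1154
  x_5 = -0.0039 - 0.05*-0.0628 = -0.0008
  y_5 = 3.0577 - 0.05*6.1154 = 2.7519
f(-0.0008, 2.7519) = 8*(-0.0008)^2 + 1*2.7519^2 = 7.5731


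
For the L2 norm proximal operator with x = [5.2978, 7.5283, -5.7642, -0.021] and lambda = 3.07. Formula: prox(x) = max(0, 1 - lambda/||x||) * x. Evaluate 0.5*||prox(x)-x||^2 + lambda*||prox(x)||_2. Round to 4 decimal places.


Step 1: Compute ||x||.
||x|| = 10.8613
Step 2: Compute scaling factor.
scale = max(0, 1 - 3.07/10.8613) = 0.7173
Step 3: prox(x) = [3.8004, 5.4004, -4.1349, -0.0151]
||prox(x)|| = 7.7913
Step 4: Proximal objective.
0.5*||prox-x||^2 = 4.7125
lambda*||prox|| = 23.9193
Total = 28.6318


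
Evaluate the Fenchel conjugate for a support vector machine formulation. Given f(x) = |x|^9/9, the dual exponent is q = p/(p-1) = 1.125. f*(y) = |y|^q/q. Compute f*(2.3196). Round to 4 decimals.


The conjugate exponent q satisfies 1/p + 1/q = 1.
p = 9, so q = 9/(9 - 1) = 1.125
|y|^q = 2.3196^1.125 = 2.5769
f*(2.3196) = 2.5769 / 1.125 = 2.2905


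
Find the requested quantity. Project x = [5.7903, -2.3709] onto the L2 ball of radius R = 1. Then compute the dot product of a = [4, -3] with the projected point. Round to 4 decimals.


Step 1: Compute ||x|| (intermediates to 6 decimals).
||x|| = sqrt(5.7903^2 + (-2.3709)^2) = 6.256895
Step 2: Project.
Since ||x|| > R, scale = R/||x|| = 1/6.256895 = 0.159824, proj(x) = scale * x
proj(x) = [0.925429, -0.378927]
Step 3: Dot product.
a^T * proj(x) = 4*0.925429 - 3*(-0.378927) = 4.8385


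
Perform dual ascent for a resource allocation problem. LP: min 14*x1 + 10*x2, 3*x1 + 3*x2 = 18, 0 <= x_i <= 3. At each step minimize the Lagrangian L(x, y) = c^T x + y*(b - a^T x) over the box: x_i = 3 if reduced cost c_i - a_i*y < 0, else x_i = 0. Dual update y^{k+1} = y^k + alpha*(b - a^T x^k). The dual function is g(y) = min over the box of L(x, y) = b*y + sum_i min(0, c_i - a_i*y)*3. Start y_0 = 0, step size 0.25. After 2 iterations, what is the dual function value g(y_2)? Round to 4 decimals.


Dual ascent for LP: min 14*x1 + 10*x2, 3*x1 + 3*x2 = 18, 0 <= x_i <= 3
Step 1: y^k = 0.0, reduced costs: (14.0, 10.0)
  x^k = (0.0, 0.0), subgradient = b - a^T x = 18.0
  y^{k+1} = 0.0 + 0.25*18.0 = 4.5
Step 2: y^k = 4.5, reduced costs: (0.5, -3.5)
  x^k = (0.0, 3.0), subgradient = b - a^T x = 9.0
  y^{k+1} = 4.5 + 0.25*9.0 = 6.75
Dual objective at y_2 = 6.75: reduced costs (-6.25, -10.25), box minimizer x = (3.0, 3.0)
g(y_2) = b*y + (c1 - a1*y)*x1 + (c2 - a2*y)*x2 = 18*6.75 + (-6.25)*3.0 + (-10.25)*3.0 = 121.5 - 18.75 - 30.75 = 72.0


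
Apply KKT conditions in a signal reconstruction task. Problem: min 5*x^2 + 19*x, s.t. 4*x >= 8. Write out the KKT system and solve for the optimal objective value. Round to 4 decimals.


Step 1: Try lambda = 0 (constraint inactive).
x_unc = -19/(2*5) = -1.9
Check: 4*-1.9 = -7.6 < 8 -- violated!
Step 2: Constraint must be active: 4*x = 8
x* = 8/4 = 2.0
lambda = (2*5*2.0 + 19)/4 = 9.75
Step 3: Compute optimal value.
f(x*) = 5*2.0^2 + 19*2.0 = 58.0


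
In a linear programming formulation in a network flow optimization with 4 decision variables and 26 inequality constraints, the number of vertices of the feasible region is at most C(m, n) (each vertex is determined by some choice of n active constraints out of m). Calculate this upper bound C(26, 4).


Each vertex corresponds to some choice of n active constraints out of m, so the number of vertices is at most C(m, n) = m! / (n!(m-n)!).
m = 26, n = 4
Numerator: 26 * 25 * 24 * 23
Denominator: 4! = 24
C(26, 4) = 14950


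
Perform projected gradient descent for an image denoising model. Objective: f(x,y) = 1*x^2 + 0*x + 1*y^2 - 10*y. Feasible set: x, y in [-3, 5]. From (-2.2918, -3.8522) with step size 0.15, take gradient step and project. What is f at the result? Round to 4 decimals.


Step 1: Compute gradient at (-2.2918, -3.8522).
grad_x = 2*1*-2.2918 + 0 = -4.5836
grad_y = 2*1*-3.8522 - 10 = -17.7044
Step 2: Gradient step.
x_raw = -2.2918 - 0.15*-4.5836 = -1.6043
y_raw = -3.8522 - 0.15*-17.7044 = -1.1965
Step 3: Project onto [-3, 5].
x_proj = clip(-1.6043) = -1.6043
y_proj = clip(-1.1965) = -1.1965
Step 4: Evaluate f.
f(-1.6043, -1.1965) = 15.9708


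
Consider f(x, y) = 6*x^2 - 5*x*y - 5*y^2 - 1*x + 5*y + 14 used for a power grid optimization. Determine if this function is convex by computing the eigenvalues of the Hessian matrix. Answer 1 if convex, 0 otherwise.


The Hessian of f(x,y) = 6*x^2 - 5*x*y - 5*y^2 - 1*x + 5*y + 14 is:
H = [[12, -5], [-5, -10]]
Trace = 12 - 10 = 2
Determinant = 12*-10 - (-5)^2 = -145
Discriminant = (2)^2 - 4*-145 = 584.0
Eigenvalues: lambda_1 = -11.083, lambda_2 = 13.083
The function is not convex.

0


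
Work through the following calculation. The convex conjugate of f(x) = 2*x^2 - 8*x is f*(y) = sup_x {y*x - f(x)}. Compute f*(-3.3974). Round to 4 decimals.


f*(y) = sup_x {y*x - a*x^2 - b*x} = sup_x {(y-b)*x - a*x^2}
FOC: (y - b) - 2a*x = 0 => x* = (y - b)/(2a)
x* = (-3.3974 + 8)/(2*2) = 1.1507
f*(-3.3974) = (y-b)^2/(4a) = (-3.3974 + 8)^2/(4*2)
= 21.1839/8 = 2.648


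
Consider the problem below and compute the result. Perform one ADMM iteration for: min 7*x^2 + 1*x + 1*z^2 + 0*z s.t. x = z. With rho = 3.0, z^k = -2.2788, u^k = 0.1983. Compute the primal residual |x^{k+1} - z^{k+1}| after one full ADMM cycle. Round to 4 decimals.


ADMM iteration with rho = 3.0, z^k = -2.2788, u^k = 0.1983
Step 1: x-update.
Minimize 7*x^2 + 1*x + (3.0/2)*(x + 2.2788 + 0.1983)^2
FOC: (2*7 + 3.0)*x = -1 + 3.0*(-2.2788 - 0.1983)
x^{k+1} = -0.496
Step 2: z-update.
Minimize 1*z^2 + 0*z + (3.0/2)*(-0.496 - z + 0.1983)^2
FOC: (2*1 + 3.0)*z = 0 + 3.0*(-0.496 + 0.1983)
z^{k+1} = -0.1786
Step 3: u-update.
u^{k+1} = 0.1983 - 0.496 + 0.1786 = -0.1191
Step 4: Primal residual = |-0.496 + 0.1786| = 0.3174


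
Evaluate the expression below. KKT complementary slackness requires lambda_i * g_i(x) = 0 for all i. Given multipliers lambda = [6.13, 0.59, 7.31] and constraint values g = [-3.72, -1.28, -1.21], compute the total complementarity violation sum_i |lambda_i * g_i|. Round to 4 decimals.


KKT complementary slackness check:
lambda_1 * g_1 = 6.13 * -3.72 = -22.8036
lambda_2 * g_2 = 0.59 * -1.28 = -0.7552
lambda_3 * g_3 = 7.31 * -1.21 = -8.8451
Total violation = 22.8036 + 0.7552 + 8.8451 = 32.4039


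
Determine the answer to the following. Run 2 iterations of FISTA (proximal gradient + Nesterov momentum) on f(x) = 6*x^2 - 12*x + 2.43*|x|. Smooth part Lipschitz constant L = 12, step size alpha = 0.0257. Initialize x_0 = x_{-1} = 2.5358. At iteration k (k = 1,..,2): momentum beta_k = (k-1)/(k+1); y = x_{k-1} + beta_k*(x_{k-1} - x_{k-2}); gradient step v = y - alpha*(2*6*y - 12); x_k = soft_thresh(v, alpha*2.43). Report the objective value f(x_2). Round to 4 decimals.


FISTA on f(x) = 6*x^2 - 12*x + 2.43*|x|
L = 12, alpha = 0.0257
Iteration 1: beta = 0.0, y = 2.5358 + 0.0*(2.5358 - 2.5358) = 2.5358
  grad(y) = 18.4296, v = y - alpha*grad = 2.0622
  prox(v) = soft_thresh(2.0622, 0.0625) = 1.9997
Iteration 2: beta = 0.3333, y = 1.9997 + 0.3333*(1.9997 - 2.5358) = 1.821
  grad(y) = 9.8521, v = y - alpha*grad = 1.5678
  prox(v) = soft_thresh(1.5678, 0.0625) = 1.5054
f(x_2) = 6*1.5054^2 - 12*1.5054 + 2.43*|1.5054| = -0.8096


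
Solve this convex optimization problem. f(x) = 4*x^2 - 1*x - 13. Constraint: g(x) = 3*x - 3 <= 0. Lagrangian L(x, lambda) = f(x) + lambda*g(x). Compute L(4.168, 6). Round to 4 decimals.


Step 1: Evaluate f(x).
f(4.168) = 4*4.168^2 - 1*4.168 - 13 = 52.3209
Step 2: Evaluate g(x).
g(4.168) = 3*4.168 - 3 = 9.504
Step 3: Compute Lagrangian.
L = 52.3209 + 6*9.504 = 109.3449


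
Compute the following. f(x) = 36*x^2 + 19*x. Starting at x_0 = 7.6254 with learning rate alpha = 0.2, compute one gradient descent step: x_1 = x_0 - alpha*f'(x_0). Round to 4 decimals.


We compute the gradient at x_0 and apply the update.
f'(x) = 72*x + 19
f'(7.6254) = 72*7.6254 + 19 = 568.0288
x_1 = 7.6254 - 0.2*568.0288 = -105.9804


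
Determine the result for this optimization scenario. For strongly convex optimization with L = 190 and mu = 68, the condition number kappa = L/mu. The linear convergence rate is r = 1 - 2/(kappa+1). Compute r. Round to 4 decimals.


Step 1: Compute the condition number.
kappa = L/mu = 190/68 = 2.7941
Step 2: Compute the convergence rate.
r = 1 - 2/(kappa + 1) = 1 - 2*mu/(L + mu) = (L - mu)/(L + mu) = 122/258 = 0.4729


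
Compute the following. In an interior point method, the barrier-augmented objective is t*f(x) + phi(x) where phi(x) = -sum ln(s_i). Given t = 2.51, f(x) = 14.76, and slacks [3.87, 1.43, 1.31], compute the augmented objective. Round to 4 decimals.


Step 1: Compute log-barrier.
ln values: [1.3533, 0.3577, 0.27]
phi = -(1.3533 + 0.3577 + 0.27) = -1.981
Step 2: Compute augmented objective.
t*f(x) = 2.51*14.76 = 37.0476
Total = 37.0476 - 1.981 = 35.0666
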